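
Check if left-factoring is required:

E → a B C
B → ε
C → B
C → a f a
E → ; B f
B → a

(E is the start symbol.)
No, left-factoring is not needed

Left-factoring is needed when two productions for the same non-terminal
share a common prefix on the right-hand side.

Productions for E:
  E → a B C
  E → ; B f
Productions for B:
  B → ε
  B → a
Productions for C:
  C → B
  C → a f a

No common prefixes found.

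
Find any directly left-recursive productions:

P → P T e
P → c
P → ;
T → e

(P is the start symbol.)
Direct left recursion occurs when N → N α for some non-terminal N (the right-hand side begins with the left-hand side itself).

P → P T e: LEFT RECURSIVE (starts with P)
P → c: starts with c
P → ;: starts with ';'
T → e: starts with e

The grammar has direct left recursion on: P.

Answer: Yes, P is left-recursive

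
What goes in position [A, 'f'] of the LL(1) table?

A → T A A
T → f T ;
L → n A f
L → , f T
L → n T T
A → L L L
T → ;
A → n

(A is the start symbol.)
A → T A A

To find M[A, 'f'], we find productions for A where 'f' is in the predict set (PREDICT(N → α) = (FIRST(α) \ {ε}) ∪ (FOLLOW(N) if α ⇒* ε)).

Relevant sets:
  FIRST(T) = { ';', 'f' }
  FIRST(L) = { ',', 'n' }

A → T A A: PREDICT = { ';', 'f' }
  'f' is in predict set, so this production goes in M[A, 'f']
A → L L L: PREDICT = { ',', 'n' }
A → n: PREDICT = { 'n' }

M[A, 'f'] = A → T A A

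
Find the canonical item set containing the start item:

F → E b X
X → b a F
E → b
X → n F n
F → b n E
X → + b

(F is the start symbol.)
{ [E → . b], [F → . E b X], [F → . b n E], [F' → . F] }

First, augment the grammar with F' → F
I₀ = CLOSURE({ [F' → . F] }):
  [F' → . F] has the dot before F: add [F → . E b X], [F → . b n E]
  [F → . E b X] has the dot before E: add [E → . b]
No further items can be added.

I₀ = { [E → . b], [F → . E b X], [F → . b n E], [F' → . F] }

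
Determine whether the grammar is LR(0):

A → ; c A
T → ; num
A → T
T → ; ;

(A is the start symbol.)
Augment with A' → A and build the canonical LR(0) collection (I0 = CLOSURE({[A' → . A]}), then GOTO on every symbol after a dot until no new states appear). It has 8 states:
  I0: { [A → . ; c A], [A → . T], [A' → . A], [T → . ; ;], [T → . ; num] }  — shift
  I1: { [A → ; . c A], [T → ; . ;], [T → ; . num] }  — shift
  I2: { [A' → A .] }  — accept
  I3: { [A → T .] }  — reduce
  I4: { [T → ; ; .] }  — reduce
  I5: { [A → . ; c A], [A → . T], [A → ; c . A], [T → . ; ;], [T → . ; num] }  — shift
  I6: { [T → ; num .] }  — reduce
  I7: { [A → ; c A .] }  — reduce

Every state is either a pure shift/goto state or contains exactly one complete item and nothing to shift — no conflicts. The grammar is LR(0).

Answer: Yes, the grammar is LR(0)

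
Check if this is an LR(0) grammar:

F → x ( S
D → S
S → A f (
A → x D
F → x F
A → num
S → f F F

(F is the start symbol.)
A grammar is LR(0) if no state in the canonical LR(0) collection has:
  - both a shift item (dot before a terminal) and a complete item (shift-reduce conflict), or
  - two or more complete items (reduce-reduce conflict; the accept item [F' → F .] counts as a complete item here).

Augment with F' → F and build the canonical LR(0) collection (I0 = CLOSURE({[F' → . F]}), then GOTO on every symbol after a dot until no new states appear). It has 16 states:
  I0: { [F → . x ( S], [F → . x F], [F' → . F] }  — shift
  I1: { [F' → F .] }  — accept
  I2: { [F → . x ( S], [F → . x F], [F → x . ( S], [F → x . F] }  — shift
  I3: { [A → . num], [A → . x D], [F → x ( . S], [S → . A f (], [S → . f F F] }  — shift
  I4: { [F → x F .] }  — reduce
  I5: { [S → A . f (] }  — shift
  I6: { [F → x ( S .] }  — reduce
  I7: { [F → . x ( S], [F → . x F], [S → f . F F] }  — shift
  I8: { [A → num .] }  — reduce
  I9: { [A → . num], [A → . x D], [A → x . D], [D → . S], [S → . A f (], [S → . f F F] }  — shift
  I10: { [A → x D .] }  — reduce
  I11: { [D → S .] }  — reduce
  I12: { [F → . x ( S], [F → . x F], [S → f F . F] }  — shift
  I13: { [S → f F F .] }  — reduce
  I14: { [S → A f . (] }  — shift
  I15: { [S → A f ( .] }  — reduce

Every state is either a pure shift/goto state or contains exactly one complete item and nothing to shift — no conflicts. The grammar is LR(0).

Answer: Yes, the grammar is LR(0)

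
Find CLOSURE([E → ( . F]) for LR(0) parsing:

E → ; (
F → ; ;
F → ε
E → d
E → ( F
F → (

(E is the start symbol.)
{ [E → ( . F], [F → . (], [F → . ; ;], [F → .] }

To compute CLOSURE, for each item [A → α.Bβ] where B is a non-terminal, add [B → .γ] for all productions B → γ; repeat for the newly added items until nothing changes.

Start with: [E → ( . F]
  [E → ( . F] has the dot before F: add [F → . ; ;], [F → .], [F → . (]
No further items can be added.

CLOSURE = { [E → ( . F], [F → . (], [F → . ; ;], [F → .] }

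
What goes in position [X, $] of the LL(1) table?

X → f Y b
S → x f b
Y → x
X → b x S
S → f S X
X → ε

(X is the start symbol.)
To find M[X, $], we find productions for X where $ is in the predict set (PREDICT(N → α) = (FIRST(α) \ {ε}) ∪ (FOLLOW(N) if α ⇒* ε)).

Relevant sets:
  FOLLOW(X) = { $, 'b', 'f' }

X → f Y b: PREDICT = { 'f' }
X → b x S: PREDICT = { 'b' }
X → ε: PREDICT = { $, 'b', 'f' }
  $ is in predict set, so this production goes in M[X, $]

M[X, $] = X → ε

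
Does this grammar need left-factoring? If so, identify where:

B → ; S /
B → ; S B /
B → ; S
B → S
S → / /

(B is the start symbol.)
Left-factoring is needed when two productions for the same non-terminal
share a common prefix on the right-hand side.

Productions for B:
  B → ; S /
  B → ; S B /
  B → ; S
  B → S

Found common prefix '; S' in productions for B

Answer: Yes, B has productions with common prefix '; S'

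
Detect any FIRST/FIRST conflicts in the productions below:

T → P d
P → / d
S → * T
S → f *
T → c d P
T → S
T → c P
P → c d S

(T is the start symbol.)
A FIRST/FIRST conflict occurs when two productions N → α and N → β for the same non-terminal have FIRST(α) ∩ FIRST(β) ≠ ∅ (with ε ∈ FIRST of a nullable right-hand side, so two nullable alternatives also conflict).

FIRST sets of the non-terminals at (or reachable through a nullable prefix from) the front of some alternative:
  FIRST(P) = { '/', 'c' }
  FIRST(S) = { '*', 'f' }

Productions for T:
  T → P d: FIRST = { '/', 'c' }
  T → c d P: FIRST = { 'c' }
  T → S: FIRST = { '*', 'f' }
  T → c P: FIRST = { 'c' }
Productions for P:
  P → / d: FIRST = { '/' }
  P → c d S: FIRST = { 'c' }
Productions for S:
  S → * T: FIRST = { '*' }
  S → f *: FIRST = { 'f' }

Conflict for T: T → P d and T → c d P
  Overlap: { 'c' }
Conflict for T: T → P d and T → c P
  Overlap: { 'c' }
Conflict for T: T → c d P and T → c P
  Overlap: { 'c' }

Answer: Yes. T → P d / T → c d P on { 'c' }; T → P d / T → c P on { 'c' }; T → c d P / T → c P on { 'c' }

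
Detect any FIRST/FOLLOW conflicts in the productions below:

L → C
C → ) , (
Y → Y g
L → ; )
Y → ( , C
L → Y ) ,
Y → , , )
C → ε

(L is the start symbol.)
Yes. C → ')' ',' '(' with FOLLOW(C) on { ')' }

A FIRST/FOLLOW conflict occurs when a non-terminal N has a nullable alternative N → β (β ⇒* ε) and another alternative N → α with FIRST(α) ∩ FOLLOW(N) ≠ ∅: on such a lookahead the parser cannot decide between expanding α and letting N vanish via β.

Nullable non-terminals: C, L.
FIRST sets used below: FIRST(C) = { ')', ε }, FIRST(Y) = { '(', ',' }

C: nullable alternative(s) C → ε; FOLLOW(C) = { $, ')', 'g' }
  C → ) , (: FIRST \ {ε} = { ')' } — overlaps FOLLOW(C) on { ')' }: CONFLICT
  C → ε: FIRST \ {ε} = { } — this is the only nullable alternative, skip

L: nullable alternative(s) L → C; FOLLOW(L) = { $ }
  L → C: FIRST \ {ε} = { ')' } — this is the only nullable alternative, skip
  L → ; ): FIRST \ {ε} = { ';' } — disjoint from FOLLOW(L)
  L → Y ) ,: FIRST \ {ε} = { '(', ',' } — disjoint from FOLLOW(L)

Y has no nullable alternative, so no FIRST/FOLLOW check is needed there.

So the grammar has 1 FIRST/FOLLOW conflict (marked CONFLICT above).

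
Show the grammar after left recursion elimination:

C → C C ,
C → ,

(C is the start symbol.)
C → , C'
C' → C , C'
C' → ε

C is directly left-recursive. The standard transformation for
  A → A α₁ | ... | A α_m | β₁ | ... | β_n
is
  A  → β₁ A' | ... | β_n A'
  A' → α₁ A' | ... | α_m A' | ε

C → , becomes C → , C'
C → C C , becomes C' → C , C'
Add C' → ε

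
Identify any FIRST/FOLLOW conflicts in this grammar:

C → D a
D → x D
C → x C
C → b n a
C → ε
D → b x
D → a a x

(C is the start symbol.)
A FIRST/FOLLOW conflict occurs when a non-terminal N has a nullable alternative N → β (β ⇒* ε) and another alternative N → α with FIRST(α) ∩ FOLLOW(N) ≠ ∅: on such a lookahead the parser cannot decide between expanding α and letting N vanish via β.

Nullable non-terminals: C.
FIRST sets used below: FIRST(D) = { 'a', 'b', 'x' }

C: nullable alternative(s) C → ε; FOLLOW(C) = { $ }
  C → D a: FIRST \ {ε} = { 'a', 'b', 'x' } — disjoint from FOLLOW(C)
  C → x C: FIRST \ {ε} = { 'x' } — disjoint from FOLLOW(C)
  C → b n a: FIRST \ {ε} = { 'b' } — disjoint from FOLLOW(C)
  C → ε: FIRST \ {ε} = { } — this is the only nullable alternative, skip

D has no nullable alternative, so no FIRST/FOLLOW check is needed there.

No FIRST/FOLLOW conflicts found.

Answer: No FIRST/FOLLOW conflicts.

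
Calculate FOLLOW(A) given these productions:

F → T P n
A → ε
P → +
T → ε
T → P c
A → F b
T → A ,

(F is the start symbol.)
In T → A ,: A is followed by ',', add FIRST(',') \ {ε} = { ',' }

Taking the union: FOLLOW(A) = { ',' }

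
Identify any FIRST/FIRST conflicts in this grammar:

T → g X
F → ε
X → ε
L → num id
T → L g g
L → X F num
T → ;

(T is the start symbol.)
FIRST sets of the non-terminals at (or reachable through a nullable prefix from) the front of some alternative:
  FIRST(L) = { 'num' }
  FIRST(X) = { ε }
  FIRST(F) = { ε }

Productions for T:
  T → g X: FIRST = { 'g' }
  T → L g g: FIRST = { 'num' }
  T → ;: FIRST = { ';' }
Productions for L:
  L → num id: FIRST = { 'num' }
  L → X F num: FIRST = { 'num' }
F, X have only one production, so no FIRST/FIRST conflict is possible there.

Conflict for L: L → num id and L → X F num
  Overlap: { 'num' }

Answer: Yes. L → num id / L → X F num on { 'num' }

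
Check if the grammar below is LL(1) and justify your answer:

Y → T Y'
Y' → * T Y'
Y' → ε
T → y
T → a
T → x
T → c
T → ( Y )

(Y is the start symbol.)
Yes, the grammar is LL(1).

A grammar is LL(1) if for each non-terminal N with multiple productions, the predict sets of those productions are pairwise disjoint, where PREDICT(N → α) = (FIRST(α) \ {ε}) ∪ (FOLLOW(N) if α ⇒* ε).

Relevant sets:
  FOLLOW(Y') = { $, ')' }

For Y':
  PREDICT(Y' → '*' T Y') = { '*' }
  PREDICT(Y' → ε) = { $, ')' }
For T:
  PREDICT(T → y) = { 'y' }
  PREDICT(T → a) = { 'a' }
  PREDICT(T → x) = { 'x' }
  PREDICT(T → c) = { 'c' }
  PREDICT(T → '(' Y ')') = { '(' }
Y has a single production, so nothing to check there.

All predict sets are disjoint. The grammar IS LL(1).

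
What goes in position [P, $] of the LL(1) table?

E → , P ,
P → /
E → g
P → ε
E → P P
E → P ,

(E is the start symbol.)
To find M[P, $], we find productions for P where $ is in the predict set (PREDICT(N → α) = (FIRST(α) \ {ε}) ∪ (FOLLOW(N) if α ⇒* ε)).

Relevant sets:
  FOLLOW(P) = { $, ',', '/' }

P → /: PREDICT = { '/' }
P → ε: PREDICT = { $, ',', '/' }
  $ is in predict set, so this production goes in M[P, $]

M[P, $] = P → ε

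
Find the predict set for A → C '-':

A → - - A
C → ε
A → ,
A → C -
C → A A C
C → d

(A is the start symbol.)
PREDICT(A → C '-') = (FIRST(RHS) \ {ε}) ∪ (FOLLOW(A) if ε ∈ FIRST(RHS), i.e. RHS ⇒* ε)
FIRST(C) = { ',', '-', 'd', ε }
FIRST(C '-') = { ',', '-', 'd' }
ε ∉ FIRST(C '-'), so FOLLOW(A) is not added.
PREDICT(A → C '-') = { ',', '-', 'd' }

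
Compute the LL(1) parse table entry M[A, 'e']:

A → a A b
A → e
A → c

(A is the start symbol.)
To find M[A, 'e'], we find productions for A where 'e' is in the predict set (PREDICT(N → α) = (FIRST(α) \ {ε}) ∪ (FOLLOW(N) if α ⇒* ε)).

A → a A b: PREDICT = { 'a' }
A → e: PREDICT = { 'e' }
  'e' is in predict set, so this production goes in M[A, 'e']
A → c: PREDICT = { 'c' }

M[A, 'e'] = A → e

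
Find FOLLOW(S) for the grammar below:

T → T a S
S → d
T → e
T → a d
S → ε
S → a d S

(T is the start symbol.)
To compute FOLLOW(S), find every occurrence of S on a right-hand side N → α S β: add FIRST(β) \ {ε}, and if β is empty or nullable also add FOLLOW(N). Iterate to a fixed point.

In T → T a S: S is at the end, add FOLLOW(T)
In S → a d S: S is at the end; this adds FOLLOW(S) to itself — nothing new

The FOLLOW sets referred to above (computed the same way, to a fixed point):
  FOLLOW(T) = { $, 'a' }

Taking the union: FOLLOW(S) = { $, 'a' }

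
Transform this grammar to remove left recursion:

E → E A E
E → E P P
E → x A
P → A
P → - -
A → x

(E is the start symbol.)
E is directly left-recursive. The standard transformation for
  A → A α₁ | ... | A α_m | β₁ | ... | β_n
is
  A  → β₁ A' | ... | β_n A'
  A' → α₁ A' | ... | α_m A' | ε

E → x A becomes E → x A E'
E → E A E becomes E' → A E E'
E → E P P becomes E' → P P E'
Add E' → ε

Productions for other non-terminals are unchanged:
  P → A
  P → - -
  A → x

Resulting grammar:
E → x A E'
E' → A E E'
E' → P P E'
E' → ε
P → A
P → - -
A → x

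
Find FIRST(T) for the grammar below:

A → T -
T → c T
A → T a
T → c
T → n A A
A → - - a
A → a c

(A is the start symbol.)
{ 'c', 'n' }

From T → c T:
  - c is a terminal: add 'c' and stop
From T → c:
  - c is a terminal: add 'c' and stop
From T → n A A:
  - n is a terminal: add 'n' and stop

Collecting: FIRST(T) = { 'c', 'n' }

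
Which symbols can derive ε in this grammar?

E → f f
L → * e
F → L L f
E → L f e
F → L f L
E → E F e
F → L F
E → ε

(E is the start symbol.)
{ 'E' }

A non-terminal is nullable if it can derive ε (the empty string): either it has an ε-production, or it has a production whose right-hand side consists entirely of nullable non-terminals.

ε-productions: E → ε
So E is immediately nullable.
No further non-terminal can be added: every production for the remaining non-terminals contains a terminal or a non-nullable non-terminal.
Nullable = { 'E' }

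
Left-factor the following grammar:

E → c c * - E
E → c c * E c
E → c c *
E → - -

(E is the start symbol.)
E → c c * E'
E' → - E
E' → E c
E' → ε
E → - -

Left-factoring transforms A → αβ₁ | αβ₂ into A → αA' and A' → β₁ | β₂
(α is the longest common prefix among the alternatives). Repeat until
no nonterminal has two alternatives with a common prefix.

Round 1: E has alternatives sharing prefix 'c c *'. Introduce E': E → c c * E'
  Add: E' → - E
  Add: E' → E c
  Add: E' → ε

No remaining common prefixes — done.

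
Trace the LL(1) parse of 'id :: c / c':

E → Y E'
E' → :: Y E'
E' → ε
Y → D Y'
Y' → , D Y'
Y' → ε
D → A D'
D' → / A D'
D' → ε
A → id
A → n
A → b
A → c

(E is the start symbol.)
LL(1) parsing maintains a stack (initially the start symbol over $) and the input. At each step: if the stack top is a terminal, match it against the current input token; if it is a non-terminal N, replace it with the RHS of M[N, lookahead] (the unique production whose predict set contains the lookahead).

Stack is shown with the top on the left.

Stack           Input          Action
-------------------------------------
E $             id :: c / c $  output E → Y E'
Y E' $          id :: c / c $  output Y → D Y'
D Y' E' $       id :: c / c $  output D → A D'
A D' Y' E' $    id :: c / c $  output A → id
id D' Y' E' $   id :: c / c $  match 'id'
D' Y' E' $      :: c / c $     output D' → ε
Y' E' $         :: c / c $     output Y' → ε
E' $            :: c / c $     output E' → :: Y E'
:: Y E' $       :: c / c $     match '::'
Y E' $          c / c $        output Y → D Y'
D Y' E' $       c / c $        output D → A D'
A D' Y' E' $    c / c $        output A → c
c D' Y' E' $    c / c $        match 'c'
D' Y' E' $      / c $          output D' → / A D'
/ A D' Y' E' $  / c $          match '/'
A D' Y' E' $    c $            output A → c
c D' Y' E' $    c $            match 'c'
D' Y' E' $      $              output D' → ε
Y' E' $         $              output Y' → ε
E' $            $              output E' → ε
$               $              accept

The string is accepted.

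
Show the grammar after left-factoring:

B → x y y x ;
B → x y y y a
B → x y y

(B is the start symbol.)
Left-factoring transforms A → αβ₁ | αβ₂ into A → αA' and A' → β₁ | β₂
(α is the longest common prefix among the alternatives). Repeat until
no nonterminal has two alternatives with a common prefix.

Round 1: B has alternatives sharing prefix 'x y y'. Introduce B': B → x y y B'
  Add: B' → x ;
  Add: B' → y a
  Add: B' → ε

No remaining common prefixes — done.

Resulting grammar:
B → x y y B'
B' → x ;
B' → y a
B' → ε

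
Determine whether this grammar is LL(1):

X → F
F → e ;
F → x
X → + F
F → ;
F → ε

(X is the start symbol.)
A grammar is LL(1) if for each non-terminal N with multiple productions, the predict sets of those productions are pairwise disjoint, where PREDICT(N → α) = (FIRST(α) \ {ε}) ∪ (FOLLOW(N) if α ⇒* ε).

Relevant sets:
  FIRST(F) = { ';', 'e', 'x', ε }
  FOLLOW(X) = { $ }
  FOLLOW(F) = { $ }

For X:
  PREDICT(X → F) = { $, ';', 'e', 'x' }
  PREDICT(X → '+' F) = { '+' }
For F:
  PREDICT(F → e ';') = { 'e' }
  PREDICT(F → x) = { 'x' }
  PREDICT(F → ';') = { ';' }
  PREDICT(F → ε) = { $ }

All predict sets are disjoint. The grammar IS LL(1).

Answer: Yes, the grammar is LL(1).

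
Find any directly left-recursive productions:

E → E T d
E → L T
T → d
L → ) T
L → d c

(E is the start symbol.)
Yes, E is left-recursive

Direct left recursion occurs when N → N α for some non-terminal N (the right-hand side begins with the left-hand side itself).

E → E T d: LEFT RECURSIVE (starts with E)
E → L T: starts with L
T → d: starts with d
L → ) T: starts with ')'
L → d c: starts with d

The grammar has direct left recursion on: E.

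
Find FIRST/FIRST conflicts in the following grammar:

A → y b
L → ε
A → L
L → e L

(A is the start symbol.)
A FIRST/FIRST conflict occurs when two productions N → α and N → β for the same non-terminal have FIRST(α) ∩ FIRST(β) ≠ ∅ (with ε ∈ FIRST of a nullable right-hand side, so two nullable alternatives also conflict).

FIRST sets of the non-terminals at (or reachable through a nullable prefix from) the front of some alternative:
  FIRST(L) = { 'e', ε }

Productions for A:
  A → y b: FIRST = { 'y' }
  A → L: FIRST = { 'e', ε }
Productions for L:
  L → ε: FIRST = { ε }
  L → e L: FIRST = { 'e' }

All alternatives of each non-terminal have pairwise disjoint FIRST sets.

Answer: No FIRST/FIRST conflicts.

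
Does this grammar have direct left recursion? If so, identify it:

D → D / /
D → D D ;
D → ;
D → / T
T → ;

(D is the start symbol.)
Direct left recursion occurs when N → N α for some non-terminal N (the right-hand side begins with the left-hand side itself).

D → D / /: LEFT RECURSIVE (starts with D)
D → D D ;: LEFT RECURSIVE (starts with D)
D → ;: starts with ';'
D → / T: starts with '/'
T → ;: starts with ';'

The grammar has direct left recursion on: D.

Answer: Yes, D is left-recursive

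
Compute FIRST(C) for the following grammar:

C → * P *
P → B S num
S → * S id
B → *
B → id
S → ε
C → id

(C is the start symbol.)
To compute FIRST(C), examine every production with C on the left-hand side, reading each right-hand side left to right until a non-nullable symbol is reached.

From C → * P *:
  - '*' is a terminal: add '*' and stop
From C → id:
  - id is a terminal: add 'id' and stop

Collecting: FIRST(C) = { '*', 'id' }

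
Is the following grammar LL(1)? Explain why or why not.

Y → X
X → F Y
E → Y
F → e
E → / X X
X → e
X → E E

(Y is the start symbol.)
A grammar is LL(1) if for each non-terminal N with multiple productions, the predict sets of those productions are pairwise disjoint, where PREDICT(N → α) = (FIRST(α) \ {ε}) ∪ (FOLLOW(N) if α ⇒* ε).

Relevant sets:
  FIRST(F) = { 'e' }
  FIRST(E) = { '/', 'e' }
  FIRST(Y) = { '/', 'e' }

For X:
  PREDICT(X → F Y) = { 'e' }
  PREDICT(X → e) = { 'e' }
  PREDICT(X → E E) = { '/', 'e' }
For E:
  PREDICT(E → Y) = { '/', 'e' }
  PREDICT(E → '/' X X) = { '/' }
Y, F have a single production, so nothing to check there.

Conflict found: Predict set conflict for X: { 'e' }
The grammar is NOT LL(1).

Answer: No. Predict set conflict for X: { 'e' }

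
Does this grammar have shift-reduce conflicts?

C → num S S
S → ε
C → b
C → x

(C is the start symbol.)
A shift-reduce conflict occurs when an LR(0) state has both:
  - a complete (reduce) item [A → α .] (dot at the end), and
  - a shift item [B → β . c γ] (dot before a terminal).

Augment with C' → C and build the canonical LR(0) collection (I0 = CLOSURE({[C' → . C]}), then GOTO on every symbol after a dot until no new states appear). It has 7 states:
  I0: { [C → . b], [C → . num S S], [C → . x], [C' → . C] }  — shift
  I1: { [C' → C .] }  — accept
  I2: { [C → b .] }  — reduce
  I3: { [C → num . S S], [S → .] }  — reduce
  I4: { [C → x .] }  — reduce
  I5: { [C → num S . S], [S → .] }  — reduce
  I6: { [C → num S S .] }  — reduce

No state contains both a complete item and a shift item.

Answer: No shift-reduce conflicts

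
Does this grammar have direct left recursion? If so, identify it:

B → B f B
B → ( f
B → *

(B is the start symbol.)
Yes, B is left-recursive

Direct left recursion occurs when N → N α for some non-terminal N (the right-hand side begins with the left-hand side itself).

B → B f B: LEFT RECURSIVE (starts with B)
B → ( f: starts with '('
B → *: starts with '*'

The grammar has direct left recursion on: B.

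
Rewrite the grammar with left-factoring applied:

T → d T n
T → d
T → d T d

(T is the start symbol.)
T → d T'
T' → T T''
T'' → n
T'' → d
T' → ε

Left-factoring transforms A → αβ₁ | αβ₂ into A → αA' and A' → β₁ | β₂
(α is the longest common prefix among the alternatives). Repeat until
no nonterminal has two alternatives with a common prefix.

Round 1: T has alternatives sharing prefix 'd'. Introduce T': T → d T'
  Add: T' → T n
  Add: T' → ε
  Add: T' → T d

Round 2: T' has alternatives sharing prefix 'T'. Introduce T'': T' → T T''
  Add: T'' → n
  Add: T'' → d

No remaining common prefixes — done.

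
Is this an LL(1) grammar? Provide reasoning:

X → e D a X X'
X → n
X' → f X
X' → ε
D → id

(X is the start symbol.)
Relevant sets:
  FOLLOW(X') = { $, 'f' }

For X:
  PREDICT(X → e D a X X') = { 'e' }
  PREDICT(X → n) = { 'n' }
For X':
  PREDICT(X' → f X) = { 'f' }
  PREDICT(X' → ε) = { $, 'f' }
D has a single production, so nothing to check there.

Conflict found: Predict set conflict for X': { 'f' }
The grammar is NOT LL(1).

Answer: No. Predict set conflict for X': { 'f' }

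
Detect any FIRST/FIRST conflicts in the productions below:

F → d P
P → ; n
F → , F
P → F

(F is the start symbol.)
No FIRST/FIRST conflicts.

A FIRST/FIRST conflict occurs when two productions N → α and N → β for the same non-terminal have FIRST(α) ∩ FIRST(β) ≠ ∅ (with ε ∈ FIRST of a nullable right-hand side, so two nullable alternatives also conflict).

FIRST sets of the non-terminals at (or reachable through a nullable prefix from) the front of some alternative:
  FIRST(F) = { ',', 'd' }

Productions for F:
  F → d P: FIRST = { 'd' }
  F → , F: FIRST = { ',' }
Productions for P:
  P → ; n: FIRST = { ';' }
  P → F: FIRST = { ',', 'd' }

All alternatives of each non-terminal have pairwise disjoint FIRST sets.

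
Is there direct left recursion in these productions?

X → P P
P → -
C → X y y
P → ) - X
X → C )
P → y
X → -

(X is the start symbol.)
No direct left recursion

Direct left recursion occurs when N → N α for some non-terminal N (the right-hand side begins with the left-hand side itself).

X → P P: starts with P
P → -: starts with '-'
C → X y y: starts with X
P → ) - X: starts with ')'
X → C ): starts with C
P → y: starts with y
X → -: starts with '-'

No direct left recursion found.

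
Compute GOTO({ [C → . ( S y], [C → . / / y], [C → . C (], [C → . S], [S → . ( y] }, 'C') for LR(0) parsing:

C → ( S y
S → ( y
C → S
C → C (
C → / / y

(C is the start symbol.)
{ [C → C . (] }

GOTO(I, 'C') = CLOSURE({ [A → αX.β] : [A → α.Xβ] ∈ I, X = 'C' })

Items with dot before 'C', with the dot advanced:
  [C → . C (] → [C → C . (]
Closure adds nothing (no advanced item has the dot before a non-terminal).

GOTO = { [C → C . (] }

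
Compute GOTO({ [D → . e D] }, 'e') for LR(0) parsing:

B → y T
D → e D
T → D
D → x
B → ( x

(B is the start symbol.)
GOTO(I, 'e') = CLOSURE({ [A → αX.β] : [A → α.Xβ] ∈ I, X = 'e' })

Items with dot before 'e', with the dot advanced:
  [D → . e D] → [D → e . D]
Closure of the advanced items:
  [D → e . D] has the dot before D: add [D → . e D], [D → . x]

GOTO = { [D → . e D], [D → . x], [D → e . D] }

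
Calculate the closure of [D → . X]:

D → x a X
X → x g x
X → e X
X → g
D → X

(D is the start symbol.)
{ [D → . X], [X → . e X], [X → . g], [X → . x g x] }

To compute CLOSURE, for each item [A → α.Bβ] where B is a non-terminal, add [B → .γ] for all productions B → γ; repeat for the newly added items until nothing changes.

Start with: [D → . X]
  [D → . X] has the dot before X: add [X → . x g x], [X → . e X], [X → . g]
No further items can be added.

CLOSURE = { [D → . X], [X → . e X], [X → . g], [X → . x g x] }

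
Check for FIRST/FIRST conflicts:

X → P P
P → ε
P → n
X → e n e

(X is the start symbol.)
FIRST sets of the non-terminals at (or reachable through a nullable prefix from) the front of some alternative:
  FIRST(P) = { 'n', ε }

Productions for X:
  X → P P: FIRST = { 'n', ε }
  X → e n e: FIRST = { 'e' }
Productions for P:
  P → ε: FIRST = { ε }
  P → n: FIRST = { 'n' }

All alternatives of each non-terminal have pairwise disjoint FIRST sets.

Answer: No FIRST/FIRST conflicts.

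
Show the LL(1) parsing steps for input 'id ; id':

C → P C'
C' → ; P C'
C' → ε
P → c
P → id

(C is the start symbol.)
LL(1) parsing maintains a stack (initially the start symbol over $) and the input. At each step: if the stack top is a terminal, match it against the current input token; if it is a non-terminal N, replace it with the RHS of M[N, lookahead] (the unique production whose predict set contains the lookahead).

Stack is shown with the top on the left.

Stack     Input      Action
---------------------------
C $       id ; id $  output C → P C'
P C' $    id ; id $  output P → id
id C' $   id ; id $  match 'id'
C' $      ; id $     output C' → ; P C'
; P C' $  ; id $     match ';'
P C' $    id $       output P → id
id C' $   id $       match 'id'
C' $      $          output C' → ε
$         $          accept

The string is accepted.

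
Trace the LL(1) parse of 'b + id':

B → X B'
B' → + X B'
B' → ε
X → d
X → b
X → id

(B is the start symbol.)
Stack is shown with the top on the left.

Stack     Input     Action
--------------------------
B $       b + id $  output B → X B'
X B' $    b + id $  output X → b
b B' $    b + id $  match 'b'
B' $      + id $    output B' → + X B'
+ X B' $  + id $    match '+'
X B' $    id $      output X → id
id B' $   id $      match 'id'
B' $      $         output B' → ε
$         $         accept

The string is accepted.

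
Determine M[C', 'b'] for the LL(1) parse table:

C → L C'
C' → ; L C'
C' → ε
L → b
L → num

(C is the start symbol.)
To find M[C', 'b'], we find productions for C' where 'b' is in the predict set (PREDICT(N → α) = (FIRST(α) \ {ε}) ∪ (FOLLOW(N) if α ⇒* ε)).

Relevant sets:
  FOLLOW(C') = { $ }

C' → ; L C': PREDICT = { ';' }
C' → ε: PREDICT = { $ }

M[C', 'b'] is empty (no production applies)

Answer: Empty (error entry)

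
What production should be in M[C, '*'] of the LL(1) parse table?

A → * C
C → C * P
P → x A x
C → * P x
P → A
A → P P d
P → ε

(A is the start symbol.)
C → C * P, C → * P x

To find M[C, '*'], we find productions for C where '*' is in the predict set (PREDICT(N → α) = (FIRST(α) \ {ε}) ∪ (FOLLOW(N) if α ⇒* ε)).

Relevant sets:
  FIRST(C) = { '*' }

C → C * P: PREDICT = { '*' }
  '*' is in predict set, so this production goes in M[C, '*']
C → * P x: PREDICT = { '*' }
  '*' is in predict set, so this production goes in M[C, '*']

M[C, '*'] = C → C * P, C → * P x  (a multiply-defined cell — the grammar is not LL(1))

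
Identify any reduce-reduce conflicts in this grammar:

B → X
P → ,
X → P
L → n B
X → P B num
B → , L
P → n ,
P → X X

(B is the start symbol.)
No reduce-reduce conflicts

A reduce-reduce conflict occurs when an LR(0) state has two complete items [A → α .] and [B → β .] — both call for a reduction, and with no lookahead the parser cannot choose between them.

Augment with B' → B and build the canonical LR(0) collection (I0 = CLOSURE({[B' → . B]}), then GOTO on every symbol after a dot until no new states appear). It has 14 states:
  I0: { [B → . , L], [B → . X], [B' → . B], [P → . ,], [P → . X X], [P → . n ,], [X → . P B num], [X → . P] }  — shift
  I1: { [B → , . L], [L → . n B], [P → , .] }  — shift, reduce
  I2: { [B' → B .] }  — accept
  I3: { [B → . , L], [B → . X], [P → . ,], [P → . X X], [P → . n ,], [X → . P B num], [X → . P], [X → P . B num], [X → P .] }  — shift, reduce
  I4: { [B → X .], [P → . ,], [P → . X X], [P → . n ,], [P → X . X], [X → . P B num], [X → . P] }  — shift, reduce
  I5: { [P → n . ,] }  — shift
  I6: { [P → n , .] }  — reduce
  I7: { [P → , .] }  — reduce
  I8: { [P → . ,], [P → . X X], [P → . n ,], [P → X . X], [P → X X .], [X → . P B num], [X → . P] }  — shift, reduce
  I9: { [X → P B . num] }  — shift
  I10: { [X → P B num .] }  — reduce
  I11: { [B → , L .] }  — reduce
  I12: { [B → . , L], [B → . X], [L → n . B], [P → . ,], [P → . X X], [P → . n ,], [X → . P B num], [X → . P] }  — shift
  I13: { [L → n B .] }  — reduce

No state contains more than one complete item.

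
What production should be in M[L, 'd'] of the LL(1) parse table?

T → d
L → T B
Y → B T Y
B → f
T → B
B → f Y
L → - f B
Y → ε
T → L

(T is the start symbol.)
L → T B

To find M[L, 'd'], we find productions for L where 'd' is in the predict set (PREDICT(N → α) = (FIRST(α) \ {ε}) ∪ (FOLLOW(N) if α ⇒* ε)).

Relevant sets:
  FIRST(T) = { '-', 'd', 'f' }

L → T B: PREDICT = { '-', 'd', 'f' }
  'd' is in predict set, so this production goes in M[L, 'd']
L → - f B: PREDICT = { '-' }

M[L, 'd'] = L → T B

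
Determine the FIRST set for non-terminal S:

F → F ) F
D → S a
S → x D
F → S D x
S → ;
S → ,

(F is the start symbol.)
{ ',', ';', 'x' }

From S → x D:
  - x is a terminal: add 'x' and stop
From S → ;:
  - ';' is a terminal: add ';' and stop
From S → ,:
  - ',' is a terminal: add ',' and stop

Collecting: FIRST(S) = { ',', ';', 'x' }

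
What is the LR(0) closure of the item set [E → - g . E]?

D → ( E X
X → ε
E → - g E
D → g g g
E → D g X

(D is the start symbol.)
{ [D → . ( E X], [D → . g g g], [E → - g . E], [E → . - g E], [E → . D g X] }

To compute CLOSURE, for each item [A → α.Bβ] where B is a non-terminal, add [B → .γ] for all productions B → γ; repeat for the newly added items until nothing changes.

Start with: [E → - g . E]
  [E → - g . E] has the dot before E: add [E → . - g E], [E → . D g X]
  [E → . D g X] has the dot before D: add [D → . ( E X], [D → . g g g]
No further items can be added.

CLOSURE = { [D → . ( E X], [D → . g g g], [E → - g . E], [E → . - g E], [E → . D g X] }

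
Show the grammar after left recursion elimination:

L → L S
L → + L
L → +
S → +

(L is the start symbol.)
L is directly left-recursive. The standard transformation for
  A → A α₁ | ... | A α_m | β₁ | ... | β_n
is
  A  → β₁ A' | ... | β_n A'
  A' → α₁ A' | ... | α_m A' | ε

L → + L becomes L → + L L'
L → + becomes L → + L'
L → L S becomes L' → S L'
Add L' → ε

Productions for other non-terminals are unchanged:
  S → +

Resulting grammar:
L → + L L'
L → + L'
L' → S L'
L' → ε
S → +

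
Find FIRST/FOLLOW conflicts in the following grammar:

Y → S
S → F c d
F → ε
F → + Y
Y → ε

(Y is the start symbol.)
Yes. Y → S with FOLLOW(Y) on { 'c' }

A FIRST/FOLLOW conflict occurs when a non-terminal N has a nullable alternative N → β (β ⇒* ε) and another alternative N → α with FIRST(α) ∩ FOLLOW(N) ≠ ∅: on such a lookahead the parser cannot decide between expanding α and letting N vanish via β.

Nullable non-terminals: F, Y.
FIRST sets used below: FIRST(S) = { '+', 'c' }

F: nullable alternative(s) F → ε; FOLLOW(F) = { 'c' }
  F → ε: FIRST \ {ε} = { } — this is the only nullable alternative, skip
  F → + Y: FIRST \ {ε} = { '+' } — disjoint from FOLLOW(F)

Y: nullable alternative(s) Y → ε; FOLLOW(Y) = { $, 'c' }
  Y → S: FIRST \ {ε} = { '+', 'c' } — overlaps FOLLOW(Y) on { 'c' }: CONFLICT
  Y → ε: FIRST \ {ε} = { } — this is the only nullable alternative, skip

S has no nullable alternative, so no FIRST/FOLLOW check is needed there.

So the grammar has 1 FIRST/FOLLOW conflict (marked CONFLICT above).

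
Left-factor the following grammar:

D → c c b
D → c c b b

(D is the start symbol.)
Left-factoring transforms A → αβ₁ | αβ₂ into A → αA' and A' → β₁ | β₂
(α is the longest common prefix among the alternatives). Repeat until
no nonterminal has two alternatives with a common prefix.

Round 1: D has alternatives sharing prefix 'c c b'. Introduce D': D → c c b D'
  Add: D' → ε
  Add: D' → b

No remaining common prefixes — done.

Resulting grammar:
D → c c b D'
D' → ε
D' → b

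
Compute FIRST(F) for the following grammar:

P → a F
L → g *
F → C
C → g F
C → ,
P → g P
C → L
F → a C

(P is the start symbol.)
{ ',', 'a', 'g' }

FIRST sets of the other non-terminals involved (by the same procedure, iterated to a fixed point):
  FIRST(C) = { ',', 'g' }

From F → C:
  - C is a non-terminal: add FIRST(C) \ {ε} = { ',', 'g' }
    C is not nullable, so stop
From F → a C:
  - a is a terminal: add 'a' and stop

Collecting: FIRST(F) = { ',', 'a', 'g' }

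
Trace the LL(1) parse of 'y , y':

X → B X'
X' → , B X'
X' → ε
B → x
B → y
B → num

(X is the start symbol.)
LL(1) parsing maintains a stack (initially the start symbol over $) and the input. At each step: if the stack top is a terminal, match it against the current input token; if it is a non-terminal N, replace it with the RHS of M[N, lookahead] (the unique production whose predict set contains the lookahead).

Stack is shown with the top on the left.

Stack     Input    Action
-------------------------
X $       y , y $  output X → B X'
B X' $    y , y $  output B → y
y X' $    y , y $  match 'y'
X' $      , y $    output X' → , B X'
, B X' $  , y $    match ','
B X' $    y $      output B → y
y X' $    y $      match 'y'
X' $      $        output X' → ε
$         $        accept

The string is accepted.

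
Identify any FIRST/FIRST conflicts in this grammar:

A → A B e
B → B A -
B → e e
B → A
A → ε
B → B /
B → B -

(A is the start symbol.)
Yes. B → B A '-' / B → e e on { 'e' }; B → B A '-' / B → A on { '-', '/', 'e' }; B → B A '-' / B → B '/' on { '-', '/', 'e' }; B → B A '-' / B → B '-' on { '-', '/', 'e' }; B → e e / B → A on { 'e' }; B → e e / B → B '/' on { 'e' }; B → e e / B → B '-' on { 'e' }; B → A / B → B '/' on { '-', '/', 'e' }; B → A / B → B '-' on { '-', '/', 'e' }; B → B '/' / B → B '-' on { '-', '/', 'e' }

FIRST sets of the non-terminals at (or reachable through a nullable prefix from) the front of some alternative:
  FIRST(A) = { '-', '/', 'e', ε }
  FIRST(B) = { '-', '/', 'e', ε }

Productions for A:
  A → A B e: FIRST = { '-', '/', 'e' }
  A → ε: FIRST = { ε }
Productions for B:
  B → B A -: FIRST = { '-', '/', 'e' }
  B → e e: FIRST = { 'e' }
  B → A: FIRST = { '-', '/', 'e', ε }
  B → B /: FIRST = { '-', '/', 'e' }
  B → B -: FIRST = { '-', '/', 'e' }

Conflict for B: B → B A - and B → e e
  Overlap: { 'e' }
Conflict for B: B → B A - and B → A
  Overlap: { '-', '/', 'e' }
Conflict for B: B → B A - and B → B /
  Overlap: { '-', '/', 'e' }
Conflict for B: B → B A - and B → B -
  Overlap: { '-', '/', 'e' }
Conflict for B: B → e e and B → A
  Overlap: { 'e' }
Conflict for B: B → e e and B → B /
  Overlap: { 'e' }
Conflict for B: B → e e and B → B -
  Overlap: { 'e' }
Conflict for B: B → A and B → B /
  Overlap: { '-', '/', 'e' }
Conflict for B: B → A and B → B -
  Overlap: { '-', '/', 'e' }
Conflict for B: B → B / and B → B -
  Overlap: { '-', '/', 'e' }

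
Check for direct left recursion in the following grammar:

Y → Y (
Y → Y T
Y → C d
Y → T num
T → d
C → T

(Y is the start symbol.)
Direct left recursion occurs when N → N α for some non-terminal N (the right-hand side begins with the left-hand side itself).

Y → Y (: LEFT RECURSIVE (starts with Y)
Y → Y T: LEFT RECURSIVE (starts with Y)
Y → C d: starts with C
Y → T num: starts with T
T → d: starts with d
C → T: starts with T

The grammar has direct left recursion on: Y.

Answer: Yes, Y is left-recursive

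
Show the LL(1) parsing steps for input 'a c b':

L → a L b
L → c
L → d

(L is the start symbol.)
Stack is shown with the top on the left.

Stack    Input    Action
------------------------
L $      a c b $  output L → a L b
a L b $  a c b $  match 'a'
L b $    c b $    output L → c
c b $    c b $    match 'c'
b $      b $      match 'b'
$        $        accept

The string is accepted.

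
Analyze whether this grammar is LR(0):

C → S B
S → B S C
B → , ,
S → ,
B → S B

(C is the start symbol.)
A grammar is LR(0) if no state in the canonical LR(0) collection has:
  - both a shift item (dot before a terminal) and a complete item (shift-reduce conflict), or
  - two or more complete items (reduce-reduce conflict; the accept item [C' → C .] counts as a complete item here).

Augment with C' → C and build the canonical LR(0) collection (I0 = CLOSURE({[C' → . C]}), then GOTO on every symbol after a dot until no new states appear). It has 11 states:
  I0: { [B → . , ,], [B → . S B], [C → . S B], [C' → . C], [S → . ,], [S → . B S C] }  — shift
  I1: { [B → , . ,], [S → , .] }  — shift, reduce
  I2: { [B → . , ,], [B → . S B], [S → . ,], [S → . B S C], [S → B . S C] }  — shift
  I3: { [C' → C .] }  — accept
  I4: { [B → . , ,], [B → . S B], [B → S . B], [C → S . B], [S → . ,], [S → . B S C] }  — shift
  I5: { [B → . , ,], [B → . S B], [B → S B .], [C → S B .], [S → . ,], [S → . B S C], [S → B . S C] }  — shift, 2 reduces
  I6: { [B → . , ,], [B → . S B], [B → S . B], [S → . ,], [S → . B S C] }  — shift
  I7: { [B → . , ,], [B → . S B], [B → S B .], [S → . ,], [S → . B S C], [S → B . S C] }  — shift, reduce
  I8: { [B → . , ,], [B → . S B], [B → S . B], [C → . S B], [S → . ,], [S → . B S C], [S → B S . C] }  — shift
  I9: { [S → B S C .] }  — reduce
  I10: { [B → , , .] }  — reduce

Conflict in state I1:
  Shift-reduce conflict between [S → , .] and [B → , . ,]
So the grammar is NOT LR(0).

Answer: No. Shift-reduce conflict between [S → , .] and [B → , . ,]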